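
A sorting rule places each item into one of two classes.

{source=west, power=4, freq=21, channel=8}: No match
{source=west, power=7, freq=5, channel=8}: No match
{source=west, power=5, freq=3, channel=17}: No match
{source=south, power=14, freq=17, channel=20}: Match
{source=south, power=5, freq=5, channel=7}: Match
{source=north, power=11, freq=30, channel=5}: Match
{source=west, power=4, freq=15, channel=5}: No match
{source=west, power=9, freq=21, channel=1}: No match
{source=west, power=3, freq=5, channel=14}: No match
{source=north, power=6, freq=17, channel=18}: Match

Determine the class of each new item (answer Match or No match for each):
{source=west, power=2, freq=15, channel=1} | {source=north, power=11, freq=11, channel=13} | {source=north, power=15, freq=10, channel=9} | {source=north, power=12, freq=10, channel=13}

No match, Match, Match, Match

The pattern is that an item is 'Match' exactly when: source is not west.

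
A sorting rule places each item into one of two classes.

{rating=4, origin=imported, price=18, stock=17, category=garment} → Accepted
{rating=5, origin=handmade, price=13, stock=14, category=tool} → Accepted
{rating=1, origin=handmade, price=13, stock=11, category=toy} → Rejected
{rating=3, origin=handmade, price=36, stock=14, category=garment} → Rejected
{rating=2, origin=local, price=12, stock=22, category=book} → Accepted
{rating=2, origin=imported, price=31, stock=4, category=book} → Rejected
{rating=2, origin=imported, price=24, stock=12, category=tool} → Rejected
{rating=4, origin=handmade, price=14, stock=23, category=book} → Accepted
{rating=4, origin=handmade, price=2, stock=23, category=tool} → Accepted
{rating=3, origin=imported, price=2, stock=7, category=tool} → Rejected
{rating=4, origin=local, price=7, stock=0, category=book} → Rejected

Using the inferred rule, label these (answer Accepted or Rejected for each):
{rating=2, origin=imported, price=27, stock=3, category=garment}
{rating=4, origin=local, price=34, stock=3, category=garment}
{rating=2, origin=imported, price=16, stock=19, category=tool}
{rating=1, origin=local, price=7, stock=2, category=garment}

The distinguishing property — stock ≥ 12 AND price ≤ 18 — holds for all the 'Accepted' cases and none of the 'Rejected' cases.
{rating=2, origin=imported, price=27, stock=3, category=garment} → stock = 3, price = 27 → Rejected. {rating=4, origin=local, price=34, stock=3, category=garment} → stock = 3, price = 34 → Rejected. {rating=2, origin=imported, price=16, stock=19, category=tool} → stock = 19, price = 16 → Accepted. {rating=1, origin=local, price=7, stock=2, category=garment} → stock = 2, price = 7 → Rejected.

Rejected, Rejected, Accepted, Rejected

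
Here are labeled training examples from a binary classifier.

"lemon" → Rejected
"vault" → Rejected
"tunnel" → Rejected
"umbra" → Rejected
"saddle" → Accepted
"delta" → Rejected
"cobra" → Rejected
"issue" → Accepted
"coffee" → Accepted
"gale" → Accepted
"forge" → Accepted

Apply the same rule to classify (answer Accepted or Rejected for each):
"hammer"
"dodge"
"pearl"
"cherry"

Rejected, Accepted, Rejected, Rejected

The classifier is using: ends with 'e'.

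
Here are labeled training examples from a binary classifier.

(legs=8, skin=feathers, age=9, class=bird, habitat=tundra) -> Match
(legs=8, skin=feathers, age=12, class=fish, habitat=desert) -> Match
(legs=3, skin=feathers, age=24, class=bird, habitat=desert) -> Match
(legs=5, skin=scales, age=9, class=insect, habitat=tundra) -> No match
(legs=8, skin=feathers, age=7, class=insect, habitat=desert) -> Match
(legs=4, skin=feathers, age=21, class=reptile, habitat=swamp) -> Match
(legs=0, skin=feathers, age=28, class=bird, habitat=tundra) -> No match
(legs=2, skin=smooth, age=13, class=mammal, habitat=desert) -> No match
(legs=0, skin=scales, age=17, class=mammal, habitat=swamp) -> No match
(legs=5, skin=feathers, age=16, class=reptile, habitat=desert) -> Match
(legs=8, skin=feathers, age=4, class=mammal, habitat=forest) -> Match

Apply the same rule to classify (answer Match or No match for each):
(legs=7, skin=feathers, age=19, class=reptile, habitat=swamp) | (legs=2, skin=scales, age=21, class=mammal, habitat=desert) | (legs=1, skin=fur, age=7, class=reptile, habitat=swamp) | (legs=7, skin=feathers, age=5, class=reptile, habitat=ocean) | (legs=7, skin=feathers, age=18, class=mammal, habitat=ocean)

Match, No match, No match, Match, Match

The classifier is using: skin is feathers AND age ≤ 24.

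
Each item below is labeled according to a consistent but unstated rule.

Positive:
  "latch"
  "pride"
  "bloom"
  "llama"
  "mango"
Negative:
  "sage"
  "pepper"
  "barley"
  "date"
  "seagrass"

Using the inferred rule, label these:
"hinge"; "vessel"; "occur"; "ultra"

Every 'Positive' example satisfies: odd length. None of the 'Negative' examples do.
"hinge": length 5 — checks out, so Positive.
"vessel": length 6 — does not pass, so Negative.
"occur": length 5 — checks out, so Positive.
"ultra": length 5 — checks out, so Positive.

Positive, Negative, Positive, Positive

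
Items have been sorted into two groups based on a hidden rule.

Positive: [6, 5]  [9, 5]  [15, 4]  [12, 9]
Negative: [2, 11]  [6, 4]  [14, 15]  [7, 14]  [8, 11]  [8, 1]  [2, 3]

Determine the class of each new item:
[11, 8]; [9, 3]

One predicate separates the groups cleanly: first > second AND sum ≥ 11.
[11, 8] → 11 > 8, 11+8 = 19 → Positive.
[9, 3] → 9 > 3, 9+3 = 12 → Positive.

Positive, Positive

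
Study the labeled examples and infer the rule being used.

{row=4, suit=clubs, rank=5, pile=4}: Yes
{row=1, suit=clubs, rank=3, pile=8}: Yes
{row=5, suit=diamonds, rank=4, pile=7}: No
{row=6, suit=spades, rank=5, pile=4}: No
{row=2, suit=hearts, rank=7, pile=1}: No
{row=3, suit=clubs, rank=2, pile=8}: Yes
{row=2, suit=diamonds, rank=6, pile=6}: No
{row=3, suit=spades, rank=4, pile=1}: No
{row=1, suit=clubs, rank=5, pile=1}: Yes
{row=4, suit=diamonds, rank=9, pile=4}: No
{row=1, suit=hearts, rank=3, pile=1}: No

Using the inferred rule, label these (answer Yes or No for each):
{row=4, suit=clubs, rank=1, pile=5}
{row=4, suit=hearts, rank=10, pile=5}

Looking at the examples, the only property every 'Yes' case has and every 'No' case lacks is: suit is clubs.
{row=4, suit=clubs, rank=1, pile=5}: suit is clubs — fits, so Yes.
{row=4, suit=hearts, rank=10, pile=5}: suit is hearts — doesn't match, so No.

Yes, No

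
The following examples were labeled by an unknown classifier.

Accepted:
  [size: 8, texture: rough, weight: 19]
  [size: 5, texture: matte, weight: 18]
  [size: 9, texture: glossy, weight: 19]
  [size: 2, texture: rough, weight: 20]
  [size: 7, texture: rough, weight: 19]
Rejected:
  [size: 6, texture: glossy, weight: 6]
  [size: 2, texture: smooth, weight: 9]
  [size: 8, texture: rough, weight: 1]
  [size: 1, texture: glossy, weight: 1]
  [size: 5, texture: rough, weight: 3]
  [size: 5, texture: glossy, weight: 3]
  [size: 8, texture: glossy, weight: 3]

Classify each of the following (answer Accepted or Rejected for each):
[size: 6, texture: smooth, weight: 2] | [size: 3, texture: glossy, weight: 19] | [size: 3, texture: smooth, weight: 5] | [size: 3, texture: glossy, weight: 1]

Rejected, Accepted, Rejected, Rejected

The common property of the 'Accepted' items is: weight ≥ 18. No 'Rejected' item has it.
[size: 6, texture: smooth, weight: 2] — weight = 2, hence Rejected. [size: 3, texture: glossy, weight: 19] — weight = 19, hence Accepted. [size: 3, texture: smooth, weight: 5] — weight = 5, hence Rejected. [size: 3, texture: glossy, weight: 1] — weight = 1, hence Rejected.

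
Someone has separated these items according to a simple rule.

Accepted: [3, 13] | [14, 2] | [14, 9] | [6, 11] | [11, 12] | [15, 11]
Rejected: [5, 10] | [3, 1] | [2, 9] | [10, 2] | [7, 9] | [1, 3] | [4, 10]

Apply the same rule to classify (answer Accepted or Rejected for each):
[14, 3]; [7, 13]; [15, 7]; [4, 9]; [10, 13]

Rule: max ≥ 11. This holds for each 'Accepted' example and fails for each 'Rejected' one.

Accepted, Accepted, Accepted, Rejected, Accepted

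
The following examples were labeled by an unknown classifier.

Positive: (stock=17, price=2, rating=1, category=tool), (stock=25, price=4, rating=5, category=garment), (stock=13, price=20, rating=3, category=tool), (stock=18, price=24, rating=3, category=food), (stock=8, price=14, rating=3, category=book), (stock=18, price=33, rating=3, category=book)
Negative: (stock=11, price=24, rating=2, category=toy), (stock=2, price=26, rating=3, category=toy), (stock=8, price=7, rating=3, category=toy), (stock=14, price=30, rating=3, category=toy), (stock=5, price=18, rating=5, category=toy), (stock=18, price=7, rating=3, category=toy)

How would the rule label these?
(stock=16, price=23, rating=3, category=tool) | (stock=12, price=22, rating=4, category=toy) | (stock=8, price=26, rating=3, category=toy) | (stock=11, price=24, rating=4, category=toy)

Looking at the examples, the only property every 'Positive' case has and every 'Negative' case lacks is: category is not toy.
Positive: (stock=16, price=23, rating=3, category=tool), since category is tool. Negative: (stock=12, price=22, rating=4, category=toy), since category is toy. Negative: (stock=8, price=26, rating=3, category=toy), since category is toy. Negative: (stock=11, price=24, rating=4, category=toy), since category is toy.

Positive, Negative, Negative, Negative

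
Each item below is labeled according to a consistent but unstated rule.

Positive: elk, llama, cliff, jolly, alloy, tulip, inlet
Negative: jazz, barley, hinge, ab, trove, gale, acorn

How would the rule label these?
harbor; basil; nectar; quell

All 'Positive' examples share one property — odd length AND contains 'l' — and every 'Negative' example lacks it.
harbor — length 6, no 'l', hence Negative.
basil — length 5, has 'l', hence Positive.
nectar — length 6, no 'l', hence Negative.
quell — length 5, has 'l', hence Positive.

Negative, Positive, Negative, Positive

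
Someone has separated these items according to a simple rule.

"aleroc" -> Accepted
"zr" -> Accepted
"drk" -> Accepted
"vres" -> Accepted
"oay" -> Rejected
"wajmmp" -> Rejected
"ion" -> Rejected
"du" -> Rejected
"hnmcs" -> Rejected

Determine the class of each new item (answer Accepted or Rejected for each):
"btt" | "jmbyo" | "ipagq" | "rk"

The simplest hypothesis consistent with all the labels is: contains 'r'.
"btt": no 'r', fails the rule → Rejected. "jmbyo": no 'r', fails the rule → Rejected. "ipagq": no 'r', fails the rule → Rejected. "rk": has 'r', checks out → Accepted.

Rejected, Rejected, Rejected, Accepted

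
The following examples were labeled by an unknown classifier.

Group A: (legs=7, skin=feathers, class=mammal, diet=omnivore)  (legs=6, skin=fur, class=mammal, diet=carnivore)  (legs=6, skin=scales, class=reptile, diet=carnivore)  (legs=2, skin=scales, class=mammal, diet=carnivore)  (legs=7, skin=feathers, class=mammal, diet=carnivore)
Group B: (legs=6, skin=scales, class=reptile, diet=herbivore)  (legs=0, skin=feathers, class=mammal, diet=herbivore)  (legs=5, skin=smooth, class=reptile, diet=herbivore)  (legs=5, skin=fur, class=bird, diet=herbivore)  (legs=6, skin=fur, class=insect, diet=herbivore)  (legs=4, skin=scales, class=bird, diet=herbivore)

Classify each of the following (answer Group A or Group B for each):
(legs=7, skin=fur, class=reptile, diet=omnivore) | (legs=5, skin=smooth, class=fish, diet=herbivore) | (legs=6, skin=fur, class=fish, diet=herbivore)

Checking candidate rules against both groups, what survives is: diet is not herbivore.
(legs=7, skin=fur, class=reptile, diet=omnivore): diet is omnivore — passes, so Group A.
(legs=5, skin=smooth, class=fish, diet=herbivore): diet is herbivore — does not pass, so Group B.
(legs=6, skin=fur, class=fish, diet=herbivore): diet is herbivore — does not pass, so Group B.

Group A, Group B, Group B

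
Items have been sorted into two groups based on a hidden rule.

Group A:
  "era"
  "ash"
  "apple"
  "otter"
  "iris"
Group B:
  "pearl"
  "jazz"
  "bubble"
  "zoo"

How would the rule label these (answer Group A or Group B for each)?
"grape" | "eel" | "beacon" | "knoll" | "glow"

Group B, Group A, Group B, Group B, Group B

The distinguishing property — starts with a vowel — holds for all the 'Group A' cases and none of the 'Group B' cases.
"grape": Group B (starts with 'g'). "eel": Group A (starts with 'e'). "beacon": Group B (starts with 'b'). "knoll": Group B (starts with 'k'). "glow": Group B (starts with 'g').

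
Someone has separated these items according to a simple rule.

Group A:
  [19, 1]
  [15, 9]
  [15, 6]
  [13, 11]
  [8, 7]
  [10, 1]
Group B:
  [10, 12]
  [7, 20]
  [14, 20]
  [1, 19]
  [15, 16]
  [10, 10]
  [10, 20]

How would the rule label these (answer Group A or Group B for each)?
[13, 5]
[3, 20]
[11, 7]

Group A, Group B, Group A

The distinguishing property — first > second — holds for all the 'Group A' cases and none of the 'Group B' cases.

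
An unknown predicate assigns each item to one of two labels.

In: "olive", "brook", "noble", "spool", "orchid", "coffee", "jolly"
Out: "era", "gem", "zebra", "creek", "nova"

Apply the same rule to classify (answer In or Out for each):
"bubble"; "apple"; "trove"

Out, Out, In

The simplest hypothesis consistent with all the labels is: length ≥ 5 AND contains 'o'.
Out: "bubble", since length 6, no 'o'. Out: "apple", since length 5, no 'o'. In: "trove", since length 5, has 'o'.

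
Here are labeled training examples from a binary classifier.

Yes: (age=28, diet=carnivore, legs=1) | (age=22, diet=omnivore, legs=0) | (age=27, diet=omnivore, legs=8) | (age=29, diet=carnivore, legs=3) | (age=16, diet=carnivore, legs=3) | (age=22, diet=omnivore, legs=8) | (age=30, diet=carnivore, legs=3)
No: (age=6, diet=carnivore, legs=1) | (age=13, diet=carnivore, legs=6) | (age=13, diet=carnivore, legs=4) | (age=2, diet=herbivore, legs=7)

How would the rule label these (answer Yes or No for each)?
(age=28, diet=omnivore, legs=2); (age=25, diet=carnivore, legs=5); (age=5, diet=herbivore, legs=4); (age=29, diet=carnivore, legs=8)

Rule: age ≥ 16. This holds for each 'Yes' example and fails for each 'No' one.
(age=28, diet=omnivore, legs=2): age = 28 — fits, so Yes.
(age=25, diet=carnivore, legs=5): age = 25 — fits, so Yes.
(age=5, diet=herbivore, legs=4): age = 5 — does not pass, so No.
(age=29, diet=carnivore, legs=8): age = 29 — fits, so Yes.

Yes, Yes, No, Yes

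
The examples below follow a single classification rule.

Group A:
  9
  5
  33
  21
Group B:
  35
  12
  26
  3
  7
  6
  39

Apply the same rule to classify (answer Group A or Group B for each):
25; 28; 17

Group A, Group B, Group A

One predicate separates the groups cleanly: ≡ 1 (mod 4).
25: 25 mod 4 = 1 — checks out, so Group A.
28: 28 mod 4 = 0 — lacks this property, so Group B.
17: 17 mod 4 = 1 — checks out, so Group A.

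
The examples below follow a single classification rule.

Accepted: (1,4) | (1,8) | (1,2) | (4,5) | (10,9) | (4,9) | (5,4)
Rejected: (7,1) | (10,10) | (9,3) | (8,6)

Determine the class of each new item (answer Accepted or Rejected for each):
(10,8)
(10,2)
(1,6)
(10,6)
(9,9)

Rejected, Rejected, Accepted, Rejected, Rejected

Comparing the two groups points to one rule — sum is odd.
(10,8) — 10+8 = 18, hence Rejected.
(10,2) — 10+2 = 12, hence Rejected.
(1,6) — 1+6 = 7, hence Accepted.
(10,6) — 10+6 = 16, hence Rejected.
(9,9) — 9+9 = 18, hence Rejected.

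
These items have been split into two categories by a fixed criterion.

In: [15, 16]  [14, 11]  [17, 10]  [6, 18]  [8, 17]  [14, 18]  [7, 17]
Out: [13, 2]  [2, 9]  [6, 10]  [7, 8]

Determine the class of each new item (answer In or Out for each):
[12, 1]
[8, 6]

Out, Out

One predicate separates the groups cleanly: sum ≥ 24.
[12, 1] — 12+1 = 13, hence Out.
[8, 6] — 8+6 = 14, hence Out.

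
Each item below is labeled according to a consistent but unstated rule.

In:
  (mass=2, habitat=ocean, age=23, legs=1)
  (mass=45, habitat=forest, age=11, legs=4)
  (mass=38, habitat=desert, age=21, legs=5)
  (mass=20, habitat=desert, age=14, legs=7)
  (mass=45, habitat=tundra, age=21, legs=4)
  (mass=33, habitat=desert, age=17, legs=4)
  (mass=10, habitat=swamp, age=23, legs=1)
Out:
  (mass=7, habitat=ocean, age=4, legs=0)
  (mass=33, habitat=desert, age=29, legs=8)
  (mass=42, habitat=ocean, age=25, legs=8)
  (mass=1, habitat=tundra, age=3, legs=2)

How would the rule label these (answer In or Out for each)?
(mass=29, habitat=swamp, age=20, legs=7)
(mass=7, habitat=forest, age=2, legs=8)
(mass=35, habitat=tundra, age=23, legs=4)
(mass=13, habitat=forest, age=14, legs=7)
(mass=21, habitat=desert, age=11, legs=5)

The rule appears to be: age ≥ 11 AND age ≤ 23.
In: (mass=29, habitat=swamp, age=20, legs=7), since age = 20. Out: (mass=7, habitat=forest, age=2, legs=8), since age = 2. In: (mass=35, habitat=tundra, age=23, legs=4), since age = 23. In: (mass=13, habitat=forest, age=14, legs=7), since age = 14. In: (mass=21, habitat=desert, age=11, legs=5), since age = 11.

In, Out, In, In, In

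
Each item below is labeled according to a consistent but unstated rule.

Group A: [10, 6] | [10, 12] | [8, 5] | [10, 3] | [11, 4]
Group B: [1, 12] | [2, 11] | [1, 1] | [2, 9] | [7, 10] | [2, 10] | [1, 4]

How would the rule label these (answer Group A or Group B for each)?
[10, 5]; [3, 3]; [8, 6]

The distinguishing property — first ≥ 8 — holds for all the 'Group A' cases and none of the 'Group B' cases.
[10, 5]: Group A (first 10).
[3, 3]: Group B (first 3).
[8, 6]: Group A (first 8).

Group A, Group B, Group A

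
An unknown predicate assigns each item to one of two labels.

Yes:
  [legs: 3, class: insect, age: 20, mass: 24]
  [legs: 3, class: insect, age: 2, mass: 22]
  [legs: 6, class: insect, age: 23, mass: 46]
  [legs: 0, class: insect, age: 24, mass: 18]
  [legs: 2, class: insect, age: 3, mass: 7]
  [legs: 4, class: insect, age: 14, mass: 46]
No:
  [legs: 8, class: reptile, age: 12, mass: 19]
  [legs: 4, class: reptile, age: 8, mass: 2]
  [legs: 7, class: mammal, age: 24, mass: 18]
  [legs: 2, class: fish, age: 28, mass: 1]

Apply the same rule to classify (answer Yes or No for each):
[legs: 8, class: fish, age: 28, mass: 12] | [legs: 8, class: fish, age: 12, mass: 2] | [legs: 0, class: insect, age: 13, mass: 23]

No, No, Yes

One predicate separates the groups cleanly: class is insect.
[legs: 8, class: fish, age: 28, mass: 12]: class is fish — fails this test, so No. [legs: 8, class: fish, age: 12, mass: 2]: class is fish — fails this test, so No. [legs: 0, class: insect, age: 13, mass: 23]: class is insect — meets the rule, so Yes.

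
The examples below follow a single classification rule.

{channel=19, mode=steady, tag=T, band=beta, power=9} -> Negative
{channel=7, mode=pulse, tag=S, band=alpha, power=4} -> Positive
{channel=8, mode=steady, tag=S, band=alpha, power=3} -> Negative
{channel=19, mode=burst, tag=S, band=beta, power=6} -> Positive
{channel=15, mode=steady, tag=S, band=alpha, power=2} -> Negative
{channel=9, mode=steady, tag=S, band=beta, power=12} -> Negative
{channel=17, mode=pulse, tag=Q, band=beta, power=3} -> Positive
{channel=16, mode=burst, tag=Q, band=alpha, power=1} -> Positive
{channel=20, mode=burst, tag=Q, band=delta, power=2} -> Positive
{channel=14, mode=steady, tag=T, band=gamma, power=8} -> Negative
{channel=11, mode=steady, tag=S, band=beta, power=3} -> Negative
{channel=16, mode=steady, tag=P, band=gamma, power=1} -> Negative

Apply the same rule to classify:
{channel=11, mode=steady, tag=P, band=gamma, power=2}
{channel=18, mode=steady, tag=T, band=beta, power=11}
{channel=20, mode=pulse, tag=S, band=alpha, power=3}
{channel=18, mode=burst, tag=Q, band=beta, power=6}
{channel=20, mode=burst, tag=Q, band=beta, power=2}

Every 'Positive' example satisfies: mode is not steady. None of the 'Negative' examples do.
{channel=11, mode=steady, tag=P, band=gamma, power=2}: Negative (mode is steady). {channel=18, mode=steady, tag=T, band=beta, power=11}: Negative (mode is steady). {channel=20, mode=pulse, tag=S, band=alpha, power=3}: Positive (mode is pulse). {channel=18, mode=burst, tag=Q, band=beta, power=6}: Positive (mode is burst). {channel=20, mode=burst, tag=Q, band=beta, power=2}: Positive (mode is burst).

Negative, Negative, Positive, Positive, Positive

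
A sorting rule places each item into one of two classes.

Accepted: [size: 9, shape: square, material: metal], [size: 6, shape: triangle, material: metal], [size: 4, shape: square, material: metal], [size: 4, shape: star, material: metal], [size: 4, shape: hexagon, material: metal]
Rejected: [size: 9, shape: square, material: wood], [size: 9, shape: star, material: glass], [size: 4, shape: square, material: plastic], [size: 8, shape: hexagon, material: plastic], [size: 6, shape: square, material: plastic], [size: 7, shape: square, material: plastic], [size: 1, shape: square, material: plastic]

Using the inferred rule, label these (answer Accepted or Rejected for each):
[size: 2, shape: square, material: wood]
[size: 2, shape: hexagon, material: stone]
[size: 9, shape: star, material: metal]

Rejected, Rejected, Accepted

The pattern is that an item is 'Accepted' exactly when: material is metal.
Rejected: [size: 2, shape: square, material: wood], since material is wood.
Rejected: [size: 2, shape: hexagon, material: stone], since material is stone.
Accepted: [size: 9, shape: star, material: metal], since material is metal.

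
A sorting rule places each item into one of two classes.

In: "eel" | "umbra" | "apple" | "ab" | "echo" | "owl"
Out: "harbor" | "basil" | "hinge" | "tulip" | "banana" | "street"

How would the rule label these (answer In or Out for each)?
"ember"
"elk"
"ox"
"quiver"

In, In, In, Out

The classifier is using: starts with a vowel.
"ember": starts with 'e' — satisfies this, so In. "elk": starts with 'e' — satisfies this, so In. "ox": starts with 'o' — satisfies this, so In. "quiver": starts with 'q' — fails this test, so Out.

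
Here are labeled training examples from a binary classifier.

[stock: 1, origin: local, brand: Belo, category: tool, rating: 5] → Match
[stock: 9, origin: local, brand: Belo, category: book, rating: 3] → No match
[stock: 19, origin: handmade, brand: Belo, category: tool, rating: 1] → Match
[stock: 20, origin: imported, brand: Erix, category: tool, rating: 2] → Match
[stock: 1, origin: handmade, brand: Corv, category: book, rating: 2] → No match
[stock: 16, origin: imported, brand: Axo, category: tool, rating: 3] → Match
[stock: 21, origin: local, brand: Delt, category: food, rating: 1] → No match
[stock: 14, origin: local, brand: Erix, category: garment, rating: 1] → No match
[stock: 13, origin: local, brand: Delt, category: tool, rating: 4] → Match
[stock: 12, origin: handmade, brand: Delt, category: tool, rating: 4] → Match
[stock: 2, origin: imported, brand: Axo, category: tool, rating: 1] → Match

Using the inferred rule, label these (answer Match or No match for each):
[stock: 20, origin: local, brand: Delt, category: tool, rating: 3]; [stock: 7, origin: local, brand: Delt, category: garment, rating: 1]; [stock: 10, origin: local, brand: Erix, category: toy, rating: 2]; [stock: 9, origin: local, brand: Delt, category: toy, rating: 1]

The simplest hypothesis consistent with all the labels is: category is tool.

Match, No match, No match, No match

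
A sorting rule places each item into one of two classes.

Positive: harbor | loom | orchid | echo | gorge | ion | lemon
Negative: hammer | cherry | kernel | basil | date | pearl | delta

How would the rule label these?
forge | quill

Positive, Negative

Comparing the two groups points to one rule — contains 'o'.
forge — has 'o', hence Positive.
quill — no 'o', hence Negative.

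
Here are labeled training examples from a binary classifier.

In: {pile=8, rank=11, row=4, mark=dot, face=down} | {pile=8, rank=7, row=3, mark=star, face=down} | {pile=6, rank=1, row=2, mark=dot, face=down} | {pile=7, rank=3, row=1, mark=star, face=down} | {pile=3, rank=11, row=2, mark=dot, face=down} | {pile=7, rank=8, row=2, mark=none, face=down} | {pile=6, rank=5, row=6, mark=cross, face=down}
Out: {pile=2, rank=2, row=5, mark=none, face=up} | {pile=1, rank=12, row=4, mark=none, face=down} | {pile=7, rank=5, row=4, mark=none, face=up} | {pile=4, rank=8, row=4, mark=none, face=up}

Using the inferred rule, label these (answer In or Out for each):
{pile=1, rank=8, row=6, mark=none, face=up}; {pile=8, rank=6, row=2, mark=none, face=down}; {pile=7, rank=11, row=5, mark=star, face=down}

The simplest hypothesis consistent with all the labels is: face is down AND pile ≥ 2.
{pile=1, rank=8, row=6, mark=none, face=up}: face is up, pile = 1 — fails the rule, so Out. {pile=8, rank=6, row=2, mark=none, face=down}: face is down, pile = 8 — satisfies this, so In. {pile=7, rank=11, row=5, mark=star, face=down}: face is down, pile = 7 — satisfies this, so In.

Out, In, In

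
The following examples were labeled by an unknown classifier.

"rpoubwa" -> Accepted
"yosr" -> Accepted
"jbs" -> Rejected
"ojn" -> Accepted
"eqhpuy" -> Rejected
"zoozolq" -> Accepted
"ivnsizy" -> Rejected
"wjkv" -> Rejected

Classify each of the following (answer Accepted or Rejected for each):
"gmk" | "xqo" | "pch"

Rejected, Accepted, Rejected

One predicate separates the groups cleanly: contains 'o'.
"gmk" — no 'o', hence Rejected.
"xqo" — has 'o', hence Accepted.
"pch" — no 'o', hence Rejected.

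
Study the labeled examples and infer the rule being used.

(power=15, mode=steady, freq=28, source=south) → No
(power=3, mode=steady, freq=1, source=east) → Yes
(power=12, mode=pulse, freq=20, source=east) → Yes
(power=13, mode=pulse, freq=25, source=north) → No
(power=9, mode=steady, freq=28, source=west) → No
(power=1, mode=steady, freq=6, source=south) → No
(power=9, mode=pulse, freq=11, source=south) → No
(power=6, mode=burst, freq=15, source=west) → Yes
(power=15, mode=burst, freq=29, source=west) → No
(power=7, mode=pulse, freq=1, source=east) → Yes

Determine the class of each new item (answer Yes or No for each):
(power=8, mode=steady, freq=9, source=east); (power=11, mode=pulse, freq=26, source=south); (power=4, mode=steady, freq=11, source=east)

Rule: source is east OR freq = 15. This holds for each 'Yes' example and fails for each 'No' one.
(power=8, mode=steady, freq=9, source=east): source is east, freq = 9, qualifies → Yes.
(power=11, mode=pulse, freq=26, source=south): source is south, freq = 26, does not satisfy this → No.
(power=4, mode=steady, freq=11, source=east): source is east, freq = 11, qualifies → Yes.

Yes, No, Yes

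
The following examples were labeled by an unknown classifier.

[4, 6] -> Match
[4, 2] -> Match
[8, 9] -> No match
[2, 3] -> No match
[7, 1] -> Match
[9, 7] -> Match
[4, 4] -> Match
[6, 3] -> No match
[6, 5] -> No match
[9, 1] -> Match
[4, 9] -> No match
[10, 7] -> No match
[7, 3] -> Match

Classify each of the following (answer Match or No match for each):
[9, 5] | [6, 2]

Match, Match

A rule that fits every label: sum is even — true of each 'Match' example, false of each 'No match' one.
[9, 5]: 9+5 = 14 — passes, so Match. [6, 2]: 6+2 = 8 — passes, so Match.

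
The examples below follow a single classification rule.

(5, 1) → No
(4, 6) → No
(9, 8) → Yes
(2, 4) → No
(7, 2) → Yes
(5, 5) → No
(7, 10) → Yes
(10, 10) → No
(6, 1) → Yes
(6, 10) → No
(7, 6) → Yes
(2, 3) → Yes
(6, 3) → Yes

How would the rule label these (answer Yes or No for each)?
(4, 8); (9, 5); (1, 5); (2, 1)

No, No, No, Yes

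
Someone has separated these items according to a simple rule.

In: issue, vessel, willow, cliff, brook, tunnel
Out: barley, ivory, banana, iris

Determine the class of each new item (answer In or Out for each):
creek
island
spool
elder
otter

The distinguishing property — has a double letter — holds for all the 'In' cases and none of the 'Out' cases.

In, Out, In, Out, In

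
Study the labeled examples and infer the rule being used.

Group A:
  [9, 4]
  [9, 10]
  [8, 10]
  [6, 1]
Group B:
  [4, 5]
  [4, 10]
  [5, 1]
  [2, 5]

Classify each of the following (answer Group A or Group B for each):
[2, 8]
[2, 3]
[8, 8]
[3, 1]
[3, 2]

Group B, Group B, Group A, Group B, Group B

All 'Group A' examples share one property — first ≥ 6 — and every 'Group B' example lacks it.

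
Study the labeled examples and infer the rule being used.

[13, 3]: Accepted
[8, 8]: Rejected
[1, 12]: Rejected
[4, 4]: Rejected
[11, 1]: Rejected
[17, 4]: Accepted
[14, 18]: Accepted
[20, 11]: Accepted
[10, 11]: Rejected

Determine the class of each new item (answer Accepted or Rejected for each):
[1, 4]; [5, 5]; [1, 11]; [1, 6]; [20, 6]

Rejected, Rejected, Rejected, Rejected, Accepted

Rule: first ≥ 12. This holds for each 'Accepted' example and fails for each 'Rejected' one.
Rejected: [1, 4], since first 1. Rejected: [5, 5], since first 5. Rejected: [1, 11], since first 1. Rejected: [1, 6], since first 1. Accepted: [20, 6], since first 20.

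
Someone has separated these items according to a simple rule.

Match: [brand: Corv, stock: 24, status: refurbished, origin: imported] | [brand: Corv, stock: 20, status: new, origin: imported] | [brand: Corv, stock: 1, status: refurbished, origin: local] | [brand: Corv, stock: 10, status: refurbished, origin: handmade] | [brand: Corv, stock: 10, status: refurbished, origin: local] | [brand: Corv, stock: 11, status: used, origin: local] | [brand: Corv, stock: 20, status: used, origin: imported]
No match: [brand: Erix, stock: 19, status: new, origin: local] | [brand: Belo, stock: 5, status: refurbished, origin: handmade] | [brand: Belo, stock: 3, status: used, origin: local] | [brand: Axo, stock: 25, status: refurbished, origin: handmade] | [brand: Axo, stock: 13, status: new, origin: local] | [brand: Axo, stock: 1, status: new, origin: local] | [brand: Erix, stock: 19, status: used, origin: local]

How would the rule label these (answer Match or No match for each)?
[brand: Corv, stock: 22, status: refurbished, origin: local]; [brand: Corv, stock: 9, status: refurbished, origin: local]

The common property of the 'Match' items is: brand is Corv. No 'No match' item has it.
[brand: Corv, stock: 22, status: refurbished, origin: local] — brand is Corv, hence Match. [brand: Corv, stock: 9, status: refurbished, origin: local] — brand is Corv, hence Match.

Match, Match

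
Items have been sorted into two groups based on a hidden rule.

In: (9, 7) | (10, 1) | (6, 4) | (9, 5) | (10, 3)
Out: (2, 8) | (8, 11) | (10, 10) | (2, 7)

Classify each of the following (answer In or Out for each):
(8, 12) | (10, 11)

Out, Out

All 'In' examples share one property — first > second — and every 'Out' example lacks it.
(8, 12): 8 < 12 — does not satisfy this, so Out. (10, 11): 10 < 11 — does not satisfy this, so Out.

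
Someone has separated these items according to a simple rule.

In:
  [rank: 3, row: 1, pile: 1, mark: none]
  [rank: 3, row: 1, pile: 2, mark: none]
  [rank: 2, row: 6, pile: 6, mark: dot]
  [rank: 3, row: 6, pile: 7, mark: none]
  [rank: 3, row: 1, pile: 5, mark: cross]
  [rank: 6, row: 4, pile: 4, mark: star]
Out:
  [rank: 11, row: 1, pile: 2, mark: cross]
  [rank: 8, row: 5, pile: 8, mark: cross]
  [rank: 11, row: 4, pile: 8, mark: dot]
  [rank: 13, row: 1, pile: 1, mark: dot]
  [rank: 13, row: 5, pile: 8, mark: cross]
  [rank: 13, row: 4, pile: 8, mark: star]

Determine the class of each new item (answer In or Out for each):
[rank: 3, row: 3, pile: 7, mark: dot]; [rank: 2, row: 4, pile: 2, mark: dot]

In, In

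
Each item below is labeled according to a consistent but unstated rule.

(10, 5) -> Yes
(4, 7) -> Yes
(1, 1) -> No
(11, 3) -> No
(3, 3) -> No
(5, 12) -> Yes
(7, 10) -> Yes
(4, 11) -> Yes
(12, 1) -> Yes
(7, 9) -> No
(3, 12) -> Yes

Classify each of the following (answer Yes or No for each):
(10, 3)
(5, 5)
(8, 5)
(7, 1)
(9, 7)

All 'Yes' examples share one property — sum is odd — and every 'No' example lacks it.
(10, 3) → 10+3 = 13 → Yes. (5, 5) → 5+5 = 10 → No. (8, 5) → 8+5 = 13 → Yes. (7, 1) → 7+1 = 8 → No. (9, 7) → 9+7 = 16 → No.

Yes, No, Yes, No, No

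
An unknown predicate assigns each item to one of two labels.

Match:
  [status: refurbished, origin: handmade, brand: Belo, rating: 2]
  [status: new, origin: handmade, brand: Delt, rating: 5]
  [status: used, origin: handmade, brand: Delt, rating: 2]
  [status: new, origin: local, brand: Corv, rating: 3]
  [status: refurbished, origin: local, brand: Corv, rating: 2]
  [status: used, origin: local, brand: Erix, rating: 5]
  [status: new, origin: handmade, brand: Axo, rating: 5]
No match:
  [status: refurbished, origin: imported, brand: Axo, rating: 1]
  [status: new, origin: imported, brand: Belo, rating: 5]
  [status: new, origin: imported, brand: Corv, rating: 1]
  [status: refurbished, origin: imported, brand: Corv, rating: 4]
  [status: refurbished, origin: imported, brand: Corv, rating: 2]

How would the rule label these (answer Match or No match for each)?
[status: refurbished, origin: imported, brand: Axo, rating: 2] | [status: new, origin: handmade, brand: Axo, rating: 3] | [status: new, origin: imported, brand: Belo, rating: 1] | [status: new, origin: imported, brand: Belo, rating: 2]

Comparing the two groups points to one rule — origin is not imported.
No match: [status: refurbished, origin: imported, brand: Axo, rating: 2], since origin is imported.
Match: [status: new, origin: handmade, brand: Axo, rating: 3], since origin is handmade.
No match: [status: new, origin: imported, brand: Belo, rating: 1], since origin is imported.
No match: [status: new, origin: imported, brand: Belo, rating: 2], since origin is imported.

No match, Match, No match, No match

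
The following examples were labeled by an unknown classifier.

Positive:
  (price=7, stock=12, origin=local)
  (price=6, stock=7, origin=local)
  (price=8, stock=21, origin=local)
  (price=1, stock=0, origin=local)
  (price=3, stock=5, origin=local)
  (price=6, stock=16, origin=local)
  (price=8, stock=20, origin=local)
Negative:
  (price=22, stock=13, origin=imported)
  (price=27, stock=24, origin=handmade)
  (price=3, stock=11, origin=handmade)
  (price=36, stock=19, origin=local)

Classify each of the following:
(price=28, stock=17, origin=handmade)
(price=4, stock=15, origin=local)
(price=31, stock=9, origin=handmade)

Negative, Positive, Negative

Every 'Positive' example satisfies: origin is local AND price ≤ 8. None of the 'Negative' examples do.
(price=28, stock=17, origin=handmade): origin is handmade, price = 28, doesn't qualify → Negative. (price=4, stock=15, origin=local): origin is local, price = 4, has this property → Positive. (price=31, stock=9, origin=handmade): origin is handmade, price = 31, doesn't qualify → Negative.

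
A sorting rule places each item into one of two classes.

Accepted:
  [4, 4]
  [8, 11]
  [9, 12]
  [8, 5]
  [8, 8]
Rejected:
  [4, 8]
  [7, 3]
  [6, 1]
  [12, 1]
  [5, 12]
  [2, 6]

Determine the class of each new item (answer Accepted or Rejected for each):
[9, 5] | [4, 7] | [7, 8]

Rejected, Accepted, Accepted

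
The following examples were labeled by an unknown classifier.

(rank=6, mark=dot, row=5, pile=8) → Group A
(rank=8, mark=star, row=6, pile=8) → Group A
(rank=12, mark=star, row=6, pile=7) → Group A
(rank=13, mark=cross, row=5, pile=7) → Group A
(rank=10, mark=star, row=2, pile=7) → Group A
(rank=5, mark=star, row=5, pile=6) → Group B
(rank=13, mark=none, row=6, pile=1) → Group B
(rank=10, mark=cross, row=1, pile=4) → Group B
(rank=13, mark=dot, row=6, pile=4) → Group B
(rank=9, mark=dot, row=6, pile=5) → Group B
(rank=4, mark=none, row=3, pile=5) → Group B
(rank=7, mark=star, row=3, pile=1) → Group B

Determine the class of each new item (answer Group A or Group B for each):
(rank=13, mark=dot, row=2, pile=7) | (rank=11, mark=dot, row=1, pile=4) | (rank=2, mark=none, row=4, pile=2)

Group A, Group B, Group B

The distinguishing property — pile ≥ 7 — holds for all the 'Group A' cases and none of the 'Group B' cases.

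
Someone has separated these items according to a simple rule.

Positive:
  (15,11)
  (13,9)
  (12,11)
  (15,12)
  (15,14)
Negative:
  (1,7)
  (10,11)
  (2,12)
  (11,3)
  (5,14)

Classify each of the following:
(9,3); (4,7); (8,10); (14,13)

Negative, Negative, Negative, Positive

Every 'Positive' example satisfies: sum ≥ 22. None of the 'Negative' examples do.
(9,3): 9+3 = 12 — doesn't match, so Negative.
(4,7): 4+7 = 11 — doesn't match, so Negative.
(8,10): 8+10 = 18 — doesn't match, so Negative.
(14,13): 14+13 = 27 — meets the rule, so Positive.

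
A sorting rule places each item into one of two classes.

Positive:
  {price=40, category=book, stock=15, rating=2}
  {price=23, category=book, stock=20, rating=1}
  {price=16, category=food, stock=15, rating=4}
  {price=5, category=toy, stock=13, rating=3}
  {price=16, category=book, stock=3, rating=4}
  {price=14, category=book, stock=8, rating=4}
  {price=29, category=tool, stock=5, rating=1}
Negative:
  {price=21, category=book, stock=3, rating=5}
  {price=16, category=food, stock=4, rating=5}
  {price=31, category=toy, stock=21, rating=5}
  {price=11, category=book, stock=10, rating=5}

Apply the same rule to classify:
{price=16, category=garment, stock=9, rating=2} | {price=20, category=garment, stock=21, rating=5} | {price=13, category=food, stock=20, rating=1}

One predicate separates the groups cleanly: rating ≤ 4.
{price=16, category=garment, stock=9, rating=2} → rating = 2 → Positive.
{price=20, category=garment, stock=21, rating=5} → rating = 5 → Negative.
{price=13, category=food, stock=20, rating=1} → rating = 1 → Positive.

Positive, Negative, Positive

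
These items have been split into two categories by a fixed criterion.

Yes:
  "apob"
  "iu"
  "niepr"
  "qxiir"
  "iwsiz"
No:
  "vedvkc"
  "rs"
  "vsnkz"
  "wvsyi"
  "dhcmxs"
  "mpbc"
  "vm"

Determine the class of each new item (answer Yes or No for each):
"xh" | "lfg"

No, No

The pattern is that an item is 'Yes' exactly when: has ≥ 2 vowels.
"xh": No (0 vowels).
"lfg": No (0 vowels).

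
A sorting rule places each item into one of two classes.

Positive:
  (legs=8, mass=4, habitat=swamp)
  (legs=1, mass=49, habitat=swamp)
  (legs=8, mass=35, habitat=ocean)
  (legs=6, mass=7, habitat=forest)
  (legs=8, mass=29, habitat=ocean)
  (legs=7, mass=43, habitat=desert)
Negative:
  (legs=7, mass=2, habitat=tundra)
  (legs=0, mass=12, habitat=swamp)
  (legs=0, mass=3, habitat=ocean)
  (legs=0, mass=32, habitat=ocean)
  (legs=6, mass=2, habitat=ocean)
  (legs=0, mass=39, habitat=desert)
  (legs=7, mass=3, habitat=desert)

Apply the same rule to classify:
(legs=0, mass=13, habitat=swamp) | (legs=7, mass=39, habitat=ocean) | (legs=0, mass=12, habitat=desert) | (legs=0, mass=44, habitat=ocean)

The common property of the 'Positive' items is: mass ≥ 4 AND legs ≥ 1. No 'Negative' item has it.

Negative, Positive, Negative, Negative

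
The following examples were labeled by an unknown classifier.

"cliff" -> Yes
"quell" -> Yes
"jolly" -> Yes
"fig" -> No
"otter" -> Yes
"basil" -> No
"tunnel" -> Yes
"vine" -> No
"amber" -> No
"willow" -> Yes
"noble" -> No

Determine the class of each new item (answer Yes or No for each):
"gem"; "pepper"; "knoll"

No, Yes, Yes

Every 'Yes' example satisfies: has a double letter. None of the 'No' examples do.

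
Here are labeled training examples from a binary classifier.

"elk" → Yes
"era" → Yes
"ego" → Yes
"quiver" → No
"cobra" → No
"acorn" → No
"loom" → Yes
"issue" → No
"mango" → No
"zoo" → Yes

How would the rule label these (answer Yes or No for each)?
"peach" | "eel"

The simplest hypothesis consistent with all the labels is: length ≤ 4.
"peach": length 5 — fails this test, so No. "eel": length 3 — matches, so Yes.

No, Yes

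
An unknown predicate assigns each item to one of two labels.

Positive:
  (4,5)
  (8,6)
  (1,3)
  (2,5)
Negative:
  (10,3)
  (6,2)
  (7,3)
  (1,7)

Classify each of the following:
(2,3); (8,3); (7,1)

Positive, Negative, Negative

The pattern is that an item is 'Positive' exactly when: |first − second| ≤ 3.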